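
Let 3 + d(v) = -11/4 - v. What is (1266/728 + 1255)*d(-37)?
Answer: 57181625/1456 ≈ 39273.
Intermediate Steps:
d(v) = -23/4 - v (d(v) = -3 + (-11/4 - v) = -23/4 - v)
(1266/728 + 1255)*d(-37) = (1266/728 + 1255)*(-23/4 - 1*(-37)) = (1266*(1/728) + 1255)*(-23/4 + 37) = (633/364 + 1255)*(125/4) = (457453/364)*(125/4) = 57181625/1456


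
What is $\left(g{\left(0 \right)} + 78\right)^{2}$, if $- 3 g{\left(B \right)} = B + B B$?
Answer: $6084$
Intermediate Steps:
$g{\left(B \right)} = - \frac{B}{3} - \frac{B^{2}}{3}$ ($g{\left(B \right)} = - \frac{B + B B}{3} = - \frac{B + B^{2}}{3} = - \frac{B}{3} - \frac{B^{2}}{3}$)
$\left(g{\left(0 \right)} + 78\right)^{2} = \left(\left(- \frac{1}{3}\right) 0 \left(1 + 0\right) + 78\right)^{2} = \left(\left(- \frac{1}{3}\right) 0 \cdot 1 + 78\right)^{2} = \left(0 + 78\right)^{2} = 78^{2} = 6084$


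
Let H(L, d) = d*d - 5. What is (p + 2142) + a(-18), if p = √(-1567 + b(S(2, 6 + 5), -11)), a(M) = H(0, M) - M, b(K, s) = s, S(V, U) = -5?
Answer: 2479 + I*√1578 ≈ 2479.0 + 39.724*I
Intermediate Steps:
H(L, d) = -5 + d² (H(L, d) = d² - 5 = -5 + d²)
a(M) = -5 + M² - M (a(M) = (-5 + M²) - M = -5 + M² - M)
p = I*√1578 (p = √(-1567 - 11) = √(-1578) = I*√1578 ≈ 39.724*I)
(p + 2142) + a(-18) = (I*√1578 + 2142) + (-5 + (-18)² - 1*(-18)) = (2142 + I*√1578) + (-5 + 324 + 18) = (2142 + I*√1578) + 337 = 2479 + I*√1578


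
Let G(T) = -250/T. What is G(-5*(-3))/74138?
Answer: -25/111207 ≈ -0.00022481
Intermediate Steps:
G(-5*(-3))/74138 = -250/((-5*(-3)))/74138 = -250/15*(1/74138) = -250*1/15*(1/74138) = -50/3*1/74138 = -25/111207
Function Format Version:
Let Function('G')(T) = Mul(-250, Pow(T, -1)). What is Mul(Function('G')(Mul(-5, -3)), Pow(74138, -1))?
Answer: Rational(-25, 111207) ≈ -0.00022481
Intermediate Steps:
Mul(Function('G')(Mul(-5, -3)), Pow(74138, -1)) = Mul(Mul(-250, Pow(Mul(-5, -3), -1)), Pow(74138, -1)) = Mul(Mul(-250, Pow(15, -1)), Rational(1, 74138)) = Mul(Mul(-250, Rational(1, 15)), Rational(1, 74138)) = Mul(Rational(-50, 3), Rational(1, 74138)) = Rational(-25, 111207)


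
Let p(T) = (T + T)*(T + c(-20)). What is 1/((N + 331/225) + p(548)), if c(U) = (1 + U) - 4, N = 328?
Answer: 225/129539131 ≈ 1.7369e-6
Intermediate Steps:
c(U) = -3 + U
p(T) = 2*T*(-23 + T) (p(T) = (T + T)*(T + (-3 - 20)) = (2*T)*(T - 23) = (2*T)*(-23 + T) = 2*T*(-23 + T))
1/((N + 331/225) + p(548)) = 1/((328 + 331/225) + 2*548*(-23 + 548)) = 1/((328 + 331*(1/225)) + 2*548*525) = 1/((328 + 331/225) + 575400) = 1/(74131/225 + 575400) = 1/(129539131/225) = 225/129539131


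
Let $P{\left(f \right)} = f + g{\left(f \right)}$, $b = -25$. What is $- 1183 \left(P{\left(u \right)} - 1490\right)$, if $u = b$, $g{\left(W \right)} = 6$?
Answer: $1785147$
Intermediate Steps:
$u = -25$
$P{\left(f \right)} = 6 + f$ ($P{\left(f \right)} = f + 6 = 6 + f$)
$- 1183 \left(P{\left(u \right)} - 1490\right) = - 1183 \left(\left(6 - 25\right) - 1490\right) = - 1183 \left(-19 - 1490\right) = \left(-1183\right) \left(-1509\right) = 1785147$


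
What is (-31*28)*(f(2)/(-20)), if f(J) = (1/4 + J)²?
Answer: 17577/80 ≈ 219.71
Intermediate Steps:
f(J) = (¼ + J)²
(-31*28)*(f(2)/(-20)) = (-31*28)*(((1 + 4*2)²/16)/(-20)) = -868*(1 + 8)²/16*(-1)/20 = -868*(1/16)*9²*(-1)/20 = -868*(1/16)*81*(-1)/20 = -17577*(-1)/(4*20) = -868*(-81/320) = 17577/80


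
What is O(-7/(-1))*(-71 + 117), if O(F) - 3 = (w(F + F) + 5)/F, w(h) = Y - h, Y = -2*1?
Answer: 460/7 ≈ 65.714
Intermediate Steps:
Y = -2
w(h) = -2 - h
O(F) = 3 + (3 - 2*F)/F (O(F) = 3 + ((-2 - (F + F)) + 5)/F = 3 + ((-2 - 2*F) + 5)/F = 3 + (3 - 2*F)/F)
O(-7/(-1))*(-71 + 117) = ((3 - 7/(-1))/((-7/(-1))))*(-71 + 117) = ((3 - 7*(-1))/((-7*(-1))))*46 = ((3 + 7)/7)*46 = ((⅐)*10)*46 = (10/7)*46 = 460/7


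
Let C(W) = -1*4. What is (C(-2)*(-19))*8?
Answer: 608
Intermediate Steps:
C(W) = -4
(C(-2)*(-19))*8 = -4*(-19)*8 = 76*8 = 608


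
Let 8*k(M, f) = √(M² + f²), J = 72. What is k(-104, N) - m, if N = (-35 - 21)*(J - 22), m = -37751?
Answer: 37751 + √122669 ≈ 38101.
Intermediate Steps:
N = -2800 (N = (-35 - 21)*(72 - 22) = -56*50 = -2800)
k(M, f) = √(M² + f²)/8
k(-104, N) - m = √((-104)² + (-2800)²)/8 - 1*(-37751) = √(10816 + 7840000)/8 + 37751 = √7850816/8 + 37751 = (8*√122669)/8 + 37751 = √122669 + 37751 = 37751 + √122669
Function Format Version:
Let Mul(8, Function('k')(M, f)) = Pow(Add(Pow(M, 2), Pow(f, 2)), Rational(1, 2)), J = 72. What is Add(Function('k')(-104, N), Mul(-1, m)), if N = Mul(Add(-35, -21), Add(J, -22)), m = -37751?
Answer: Add(37751, Pow(122669, Rational(1, 2))) ≈ 38101.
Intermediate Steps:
N = -2800 (N = Mul(Add(-35, -21), Add(72, -22)) = Mul(-56, 50) = -2800)
Function('k')(M, f) = Mul(Rational(1, 8), Pow(Add(Pow(M, 2), Pow(f, 2)), Rational(1, 2)))
Add(Function('k')(-104, N), Mul(-1, m)) = Add(Mul(Rational(1, 8), Pow(Add(Pow(-104, 2), Pow(-2800, 2)), Rational(1, 2))), Mul(-1, -37751)) = Add(Mul(Rational(1, 8), Pow(Add(10816, 7840000), Rational(1, 2))), 37751) = Add(Mul(Rational(1, 8), Pow(7850816, Rational(1, 2))), 37751) = Add(Mul(Rational(1, 8), Mul(8, Pow(122669, Rational(1, 2)))), 37751) = Add(Pow(122669, Rational(1, 2)), 37751) = Add(37751, Pow(122669, Rational(1, 2)))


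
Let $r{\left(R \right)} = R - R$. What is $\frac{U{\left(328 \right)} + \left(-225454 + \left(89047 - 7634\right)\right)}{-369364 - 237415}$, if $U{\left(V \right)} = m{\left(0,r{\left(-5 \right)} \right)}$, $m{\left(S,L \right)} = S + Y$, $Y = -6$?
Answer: $\frac{144047}{606779} \approx 0.2374$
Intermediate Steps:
$r{\left(R \right)} = 0$
$m{\left(S,L \right)} = -6 + S$ ($m{\left(S,L \right)} = S - 6 = -6 + S$)
$U{\left(V \right)} = -6$ ($U{\left(V \right)} = -6 + 0 = -6$)
$\frac{U{\left(328 \right)} + \left(-225454 + \left(89047 - 7634\right)\right)}{-369364 - 237415} = \frac{-6 + \left(-225454 + \left(89047 - 7634\right)\right)}{-369364 - 237415} = \frac{-6 + \left(-225454 + \left(89047 - 7634\right)\right)}{-606779} = \left(-6 + \left(-225454 + 81413\right)\right) \left(- \frac{1}{606779}\right) = \left(-6 - 144041\right) \left(- \frac{1}{606779}\right) = \left(-144047\right) \left(- \frac{1}{606779}\right) = \frac{144047}{606779}$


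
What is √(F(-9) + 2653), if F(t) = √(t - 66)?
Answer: √(2653 + 5*I*√3) ≈ 51.507 + 0.08407*I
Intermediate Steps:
F(t) = √(-66 + t)
√(F(-9) + 2653) = √(√(-66 - 9) + 2653) = √(√(-75) + 2653) = √(5*I*√3 + 2653) = √(2653 + 5*I*√3)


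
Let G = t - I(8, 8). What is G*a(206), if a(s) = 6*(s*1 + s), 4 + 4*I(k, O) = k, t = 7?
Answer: 14832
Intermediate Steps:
I(k, O) = -1 + k/4
G = 6 (G = 7 - (-1 + (¼)*8) = 7 - (-1 + 2) = 7 - 1*1 = 7 - 1 = 6)
a(s) = 12*s (a(s) = 6*(s + s) = 6*(2*s) = 12*s)
G*a(206) = 6*(12*206) = 6*2472 = 14832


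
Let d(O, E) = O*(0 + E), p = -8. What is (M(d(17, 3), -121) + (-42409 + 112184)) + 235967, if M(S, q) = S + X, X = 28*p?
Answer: 305569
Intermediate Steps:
X = -224 (X = 28*(-8) = -224)
d(O, E) = E*O (d(O, E) = O*E = E*O)
M(S, q) = -224 + S (M(S, q) = S - 224 = -224 + S)
(M(d(17, 3), -121) + (-42409 + 112184)) + 235967 = ((-224 + 3*17) + (-42409 + 112184)) + 235967 = ((-224 + 51) + 69775) + 235967 = (-173 + 69775) + 235967 = 69602 + 235967 = 305569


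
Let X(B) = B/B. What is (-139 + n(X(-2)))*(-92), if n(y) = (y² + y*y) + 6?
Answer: 12052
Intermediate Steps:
X(B) = 1
n(y) = 6 + 2*y² (n(y) = (y² + y²) + 6 = 2*y² + 6 = 6 + 2*y²)
(-139 + n(X(-2)))*(-92) = (-139 + (6 + 2*1²))*(-92) = (-139 + (6 + 2*1))*(-92) = (-139 + (6 + 2))*(-92) = (-139 + 8)*(-92) = -131*(-92) = 12052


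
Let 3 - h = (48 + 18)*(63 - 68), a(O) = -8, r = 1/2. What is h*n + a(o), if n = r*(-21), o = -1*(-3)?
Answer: -7009/2 ≈ -3504.5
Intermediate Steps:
r = ½ ≈ 0.50000
o = 3
h = 333 (h = 3 - (48 + 18)*(63 - 68) = 3 - 66*(-5) = 3 - 1*(-330) = 3 + 330 = 333)
n = -21/2 (n = (½)*(-21) = -21/2 ≈ -10.500)
h*n + a(o) = 333*(-21/2) - 8 = -6993/2 - 8 = -7009/2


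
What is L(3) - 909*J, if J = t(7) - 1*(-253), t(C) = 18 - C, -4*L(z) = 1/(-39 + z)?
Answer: -34556543/144 ≈ -2.3998e+5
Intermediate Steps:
L(z) = -1/(4*(-39 + z))
J = 264 (J = (18 - 1*7) - 1*(-253) = (18 - 7) + 253 = 11 + 253 = 264)
L(3) - 909*J = -1/(-156 + 4*3) - 909*264 = -1/(-156 + 12) - 239976 = -1/(-144) - 239976 = -1*(-1/144) - 239976 = 1/144 - 239976 = -34556543/144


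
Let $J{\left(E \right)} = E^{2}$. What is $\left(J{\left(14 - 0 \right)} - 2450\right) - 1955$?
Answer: $-4209$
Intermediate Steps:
$\left(J{\left(14 - 0 \right)} - 2450\right) - 1955 = \left(\left(14 - 0\right)^{2} - 2450\right) - 1955 = \left(\left(14 + 0\right)^{2} - 2450\right) - 1955 = \left(14^{2} - 2450\right) - 1955 = \left(196 - 2450\right) - 1955 = -2254 - 1955 = -4209$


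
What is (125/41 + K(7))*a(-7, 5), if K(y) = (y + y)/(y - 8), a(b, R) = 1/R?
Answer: -449/205 ≈ -2.1902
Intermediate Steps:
K(y) = 2*y/(-8 + y) (K(y) = (2*y)/(-8 + y) = 2*y/(-8 + y))
(125/41 + K(7))*a(-7, 5) = (125/41 + 2*7/(-8 + 7))/5 = (125*(1/41) + 2*7/(-1))*(⅕) = (125/41 + 2*7*(-1))*(⅕) = (125/41 - 14)*(⅕) = -449/41*⅕ = -449/205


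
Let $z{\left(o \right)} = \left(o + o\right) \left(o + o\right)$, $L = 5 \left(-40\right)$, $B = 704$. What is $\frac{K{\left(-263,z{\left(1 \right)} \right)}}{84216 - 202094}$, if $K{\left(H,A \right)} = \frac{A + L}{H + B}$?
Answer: $\frac{2}{530451} \approx 3.7704 \cdot 10^{-6}$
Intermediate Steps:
$L = -200$
$z{\left(o \right)} = 4 o^{2}$ ($z{\left(o \right)} = 2 o 2 o = 4 o^{2}$)
$K{\left(H,A \right)} = \frac{-200 + A}{704 + H}$ ($K{\left(H,A \right)} = \frac{A - 200}{H + 704} = \frac{-200 + A}{704 + H}$)
$\frac{K{\left(-263,z{\left(1 \right)} \right)}}{84216 - 202094} = \frac{\frac{1}{704 - 263} \left(-200 + 4 \cdot 1^{2}\right)}{84216 - 202094} = \frac{\frac{1}{441} \left(-200 + 4 \cdot 1\right)}{84216 - 202094} = \frac{\frac{1}{441} \left(-200 + 4\right)}{-117878} = \frac{1}{441} \left(-196\right) \left(- \frac{1}{117878}\right) = \left(- \frac{4}{9}\right) \left(- \frac{1}{117878}\right) = \frac{2}{530451}$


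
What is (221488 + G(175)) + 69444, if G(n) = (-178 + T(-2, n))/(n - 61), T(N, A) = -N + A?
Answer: 33166247/114 ≈ 2.9093e+5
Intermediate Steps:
T(N, A) = A - N
G(n) = (-176 + n)/(-61 + n) (G(n) = (-178 + (n - 1*(-2)))/(n - 61) = (-178 + (n + 2))/(-61 + n) = (-178 + (2 + n))/(-61 + n) = (-176 + n)/(-61 + n))
(221488 + G(175)) + 69444 = (221488 + (-176 + 175)/(-61 + 175)) + 69444 = (221488 - 1/114) + 69444 = 25249631/114 + 69444 = 33166247/114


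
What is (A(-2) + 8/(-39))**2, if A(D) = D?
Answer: 7396/1521 ≈ 4.8626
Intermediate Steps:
(A(-2) + 8/(-39))**2 = (-2 + 8/(-39))**2 = (-2 + 8*(-1/39))**2 = (-2 - 8/39)**2 = (-86/39)**2 = 7396/1521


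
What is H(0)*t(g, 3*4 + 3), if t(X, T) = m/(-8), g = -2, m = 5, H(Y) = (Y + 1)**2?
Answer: -5/8 ≈ -0.62500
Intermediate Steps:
H(Y) = (1 + Y)**2
t(X, T) = -5/8 (t(X, T) = 5/(-8) = 5*(-1/8) = -5/8)
H(0)*t(g, 3*4 + 3) = (1 + 0)**2*(-5/8) = 1**2*(-5/8) = 1*(-5/8) = -5/8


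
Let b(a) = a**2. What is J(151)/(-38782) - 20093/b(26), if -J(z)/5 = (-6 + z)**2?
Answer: -354091113/13108316 ≈ -27.013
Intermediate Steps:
J(z) = -5*(-6 + z)**2
J(151)/(-38782) - 20093/b(26) = -5*(-6 + 151)**2/(-38782) - 20093/(26**2) = -5*145**2*(-1/38782) - 20093/676 = -5*21025*(-1/38782) - 20093*1/676 = -105125*(-1/38782) - 20093/676 = 105125/38782 - 20093/676 = -354091113/13108316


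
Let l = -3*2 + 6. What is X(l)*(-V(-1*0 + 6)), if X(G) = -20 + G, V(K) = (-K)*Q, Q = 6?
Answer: -720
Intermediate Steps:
l = 0 (l = -6 + 6 = 0)
V(K) = -6*K (V(K) = -K*6 = -6*K)
X(l)*(-V(-1*0 + 6)) = (-20 + 0)*(-(-6)*(-1*0 + 6)) = -(-20)*(-6*(0 + 6)) = -(-20)*(-6*6) = -(-20)*(-36) = -20*36 = -720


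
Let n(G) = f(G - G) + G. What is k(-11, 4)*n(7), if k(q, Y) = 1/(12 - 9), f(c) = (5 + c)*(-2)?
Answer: -1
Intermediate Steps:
f(c) = -10 - 2*c
k(q, Y) = ⅓ (k(q, Y) = 1/3 = ⅓)
n(G) = -10 + G (n(G) = (-10 - 2*(G - G)) + G = (-10 - 2*0) + G = (-10 + 0) + G = -10 + G)
k(-11, 4)*n(7) = (-10 + 7)/3 = (⅓)*(-3) = -1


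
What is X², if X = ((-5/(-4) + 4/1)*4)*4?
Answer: 7056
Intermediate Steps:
X = 84 (X = ((-5*(-¼) + 4*1)*4)*4 = ((5/4 + 4)*4)*4 = ((21/4)*4)*4 = 21*4 = 84)
X² = 84² = 7056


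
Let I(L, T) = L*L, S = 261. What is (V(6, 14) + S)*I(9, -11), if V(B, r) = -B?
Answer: 20655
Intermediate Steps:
I(L, T) = L**2
(V(6, 14) + S)*I(9, -11) = (-1*6 + 261)*9**2 = (-6 + 261)*81 = 255*81 = 20655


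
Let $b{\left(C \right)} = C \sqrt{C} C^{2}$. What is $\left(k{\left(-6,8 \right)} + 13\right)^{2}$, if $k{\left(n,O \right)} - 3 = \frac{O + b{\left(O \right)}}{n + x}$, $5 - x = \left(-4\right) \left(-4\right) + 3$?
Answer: $\frac{137156}{25} - \frac{39936 \sqrt{2}}{25} \approx 3227.1$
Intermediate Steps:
$x = -14$ ($x = 5 - \left(\left(-4\right) \left(-4\right) + 3\right) = 5 - \left(16 + 3\right) = 5 - 19 = -14$)
$b{\left(C \right)} = C^{\frac{7}{2}}$ ($b{\left(C \right)} = C^{\frac{3}{2}} C^{2} = C^{\frac{7}{2}}$)
$k{\left(n,O \right)} = 3 + \frac{O + O^{\frac{7}{2}}}{-14 + n}$ ($k{\left(n,O \right)} = 3 + \frac{O + O^{\frac{7}{2}}}{n - 14} = 3 + \frac{O + O^{\frac{7}{2}}}{-14 + n}$)
$\left(k{\left(-6,8 \right)} + 13\right)^{2} = \left(\frac{-42 + 8 + 8^{\frac{7}{2}} + 3 \left(-6\right)}{-14 - 6} + 13\right)^{2} = \left(\frac{-42 + 8 + 1024 \sqrt{2} - 18}{-20} + 13\right)^{2} = \left(- \frac{-52 + 1024 \sqrt{2}}{20} + 13\right)^{2} = \left(\left(\frac{13}{5} - \frac{256 \sqrt{2}}{5}\right) + 13\right)^{2} = \left(\frac{78}{5} - \frac{256 \sqrt{2}}{5}\right)^{2}$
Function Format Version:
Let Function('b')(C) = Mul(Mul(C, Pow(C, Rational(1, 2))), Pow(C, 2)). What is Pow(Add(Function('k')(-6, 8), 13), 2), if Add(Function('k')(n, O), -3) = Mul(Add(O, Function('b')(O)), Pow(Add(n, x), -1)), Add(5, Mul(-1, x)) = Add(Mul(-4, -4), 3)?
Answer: Add(Rational(137156, 25), Mul(Rational(-39936, 25), Pow(2, Rational(1, 2)))) ≈ 3227.1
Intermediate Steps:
x = -14 (x = Add(5, Mul(-1, Add(Mul(-4, -4), 3))) = Add(5, Mul(-1, Add(16, 3))) = Add(5, Mul(-1, 19)) = Add(5, -19) = -14)
Function('b')(C) = Pow(C, Rational(7, 2)) (Function('b')(C) = Mul(Pow(C, Rational(3, 2)), Pow(C, 2)) = Pow(C, Rational(7, 2)))
Function('k')(n, O) = Add(3, Mul(Pow(Add(-14, n), -1), Add(O, Pow(O, Rational(7, 2))))) (Function('k')(n, O) = Add(3, Mul(Add(O, Pow(O, Rational(7, 2))), Pow(Add(n, -14), -1))) = Add(3, Mul(Add(O, Pow(O, Rational(7, 2))), Pow(Add(-14, n), -1))) = Add(3, Mul(Pow(Add(-14, n), -1), Add(O, Pow(O, Rational(7, 2))))))
Pow(Add(Function('k')(-6, 8), 13), 2) = Pow(Add(Mul(Pow(Add(-14, -6), -1), Add(-42, 8, Pow(8, Rational(7, 2)), Mul(3, -6))), 13), 2) = Pow(Add(Mul(Pow(-20, -1), Add(-42, 8, Mul(1024, Pow(2, Rational(1, 2))), -18)), 13), 2) = Pow(Add(Mul(Rational(-1, 20), Add(-52, Mul(1024, Pow(2, Rational(1, 2))))), 13), 2) = Pow(Add(Add(Rational(13, 5), Mul(Rational(-256, 5), Pow(2, Rational(1, 2)))), 13), 2) = Pow(Add(Rational(78, 5), Mul(Rational(-256, 5), Pow(2, Rational(1, 2)))), 2)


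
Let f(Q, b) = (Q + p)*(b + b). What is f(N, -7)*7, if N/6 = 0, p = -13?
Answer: 1274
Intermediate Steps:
N = 0 (N = 6*0 = 0)
f(Q, b) = 2*b*(-13 + Q) (f(Q, b) = (Q - 13)*(b + b) = (-13 + Q)*(2*b) = 2*b*(-13 + Q))
f(N, -7)*7 = (2*(-7)*(-13 + 0))*7 = (2*(-7)*(-13))*7 = 182*7 = 1274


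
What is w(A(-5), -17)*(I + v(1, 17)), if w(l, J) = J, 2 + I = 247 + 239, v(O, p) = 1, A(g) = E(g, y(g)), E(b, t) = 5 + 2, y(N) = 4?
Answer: -8245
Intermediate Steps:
E(b, t) = 7
A(g) = 7
I = 484 (I = -2 + (247 + 239) = -2 + 486 = 484)
w(A(-5), -17)*(I + v(1, 17)) = -17*(484 + 1) = -17*485 = -8245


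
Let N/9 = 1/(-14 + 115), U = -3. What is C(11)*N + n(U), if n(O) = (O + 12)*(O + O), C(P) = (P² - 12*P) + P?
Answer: -54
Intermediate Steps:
C(P) = P² - 11*P
n(O) = 2*O*(12 + O) (n(O) = (12 + O)*(2*O) = 2*O*(12 + O))
N = 9/101 (N = 9/(-14 + 115) = 9/101 ≈ 0.089109)
C(11)*N + n(U) = (11*(-11 + 11))*(9/101) + 2*(-3)*(12 - 3) = (11*0)*(9/101) + 2*(-3)*9 = 0*(9/101) - 54 = 0 - 54 = -54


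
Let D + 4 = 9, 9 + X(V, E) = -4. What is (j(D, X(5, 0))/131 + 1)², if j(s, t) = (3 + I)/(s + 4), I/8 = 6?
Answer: 168100/154449 ≈ 1.0884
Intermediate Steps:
I = 48 (I = 8*6 = 48)
X(V, E) = -13 (X(V, E) = -9 - 4 = -13)
D = 5 (D = -4 + 9 = 5)
j(s, t) = 51/(4 + s) (j(s, t) = (3 + 48)/(s + 4) = 51/(4 + s))
(j(D, X(5, 0))/131 + 1)² = ((51/(4 + 5))/131 + 1)² = ((51/9)*(1/131) + 1)² = ((51*(⅑))*(1/131) + 1)² = ((17/3)*(1/131) + 1)² = (17/393 + 1)² = (410/393)² = 168100/154449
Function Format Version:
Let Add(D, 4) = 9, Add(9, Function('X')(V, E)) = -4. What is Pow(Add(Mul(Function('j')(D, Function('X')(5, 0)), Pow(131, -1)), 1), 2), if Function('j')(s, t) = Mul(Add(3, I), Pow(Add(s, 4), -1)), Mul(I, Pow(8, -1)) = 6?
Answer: Rational(168100, 154449) ≈ 1.0884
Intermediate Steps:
I = 48 (I = Mul(8, 6) = 48)
Function('X')(V, E) = -13 (Function('X')(V, E) = Add(-9, -4) = -13)
D = 5 (D = Add(-4, 9) = 5)
Function('j')(s, t) = Mul(51, Pow(Add(4, s), -1)) (Function('j')(s, t) = Mul(Add(3, 48), Pow(Add(s, 4), -1)) = Mul(51, Pow(Add(4, s), -1)))
Pow(Add(Mul(Function('j')(D, Function('X')(5, 0)), Pow(131, -1)), 1), 2) = Pow(Add(Mul(Mul(51, Pow(Add(4, 5), -1)), Pow(131, -1)), 1), 2) = Pow(Add(Mul(Mul(51, Pow(9, -1)), Rational(1, 131)), 1), 2) = Pow(Add(Mul(Mul(51, Rational(1, 9)), Rational(1, 131)), 1), 2) = Pow(Add(Mul(Rational(17, 3), Rational(1, 131)), 1), 2) = Pow(Add(Rational(17, 393), 1), 2) = Pow(Rational(410, 393), 2) = Rational(168100, 154449)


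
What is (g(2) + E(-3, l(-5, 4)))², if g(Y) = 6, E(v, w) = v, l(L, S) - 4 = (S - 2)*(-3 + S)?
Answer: 9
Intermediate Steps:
l(L, S) = 4 + (-3 + S)*(-2 + S) (l(L, S) = 4 + (S - 2)*(-3 + S) = 4 + (-2 + S)*(-3 + S) = 4 + (-3 + S)*(-2 + S))
(g(2) + E(-3, l(-5, 4)))² = (6 - 3)² = 3² = 9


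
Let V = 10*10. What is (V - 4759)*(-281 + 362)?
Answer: -377379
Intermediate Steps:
V = 100
(V - 4759)*(-281 + 362) = (100 - 4759)*(-281 + 362) = -4659*81 = -377379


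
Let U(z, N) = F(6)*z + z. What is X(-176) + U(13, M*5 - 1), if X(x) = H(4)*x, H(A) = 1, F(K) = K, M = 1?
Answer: -85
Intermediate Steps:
U(z, N) = 7*z (U(z, N) = 6*z + z = 7*z)
X(x) = x (X(x) = 1*x = x)
X(-176) + U(13, M*5 - 1) = -176 + 7*13 = -176 + 91 = -85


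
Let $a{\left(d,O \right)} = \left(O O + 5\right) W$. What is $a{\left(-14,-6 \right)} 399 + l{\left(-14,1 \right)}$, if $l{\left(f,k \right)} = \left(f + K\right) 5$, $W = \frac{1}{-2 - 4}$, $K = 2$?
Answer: $- \frac{5573}{2} \approx -2786.5$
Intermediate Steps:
$W = - \frac{1}{6}$ ($W = \frac{1}{-6} = - \frac{1}{6} \approx -0.16667$)
$l{\left(f,k \right)} = 10 + 5 f$ ($l{\left(f,k \right)} = \left(f + 2\right) 5 = \left(2 + f\right) 5 = 10 + 5 f$)
$a{\left(d,O \right)} = - \frac{5}{6} - \frac{O^{2}}{6}$ ($a{\left(d,O \right)} = \left(O O + 5\right) \left(- \frac{1}{6}\right) = \left(O^{2} + 5\right) \left(- \frac{1}{6}\right) = \left(5 + O^{2}\right) \left(- \frac{1}{6}\right) = - \frac{5}{6} - \frac{O^{2}}{6}$)
$a{\left(-14,-6 \right)} 399 + l{\left(-14,1 \right)} = \left(- \frac{5}{6} - \frac{\left(-6\right)^{2}}{6}\right) 399 + \left(10 + 5 \left(-14\right)\right) = \left(- \frac{5}{6} - 6\right) 399 + \left(10 - 70\right) = \left(- \frac{5}{6} - 6\right) 399 - 60 = \left(- \frac{41}{6}\right) 399 - 60 = - \frac{5453}{2} - 60 = - \frac{5573}{2}$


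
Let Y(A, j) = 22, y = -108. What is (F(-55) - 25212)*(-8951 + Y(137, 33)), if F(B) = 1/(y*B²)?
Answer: 73546033620529/326700 ≈ 2.2512e+8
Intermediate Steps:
F(B) = -1/(108*B²) (F(B) = 1/(-108*B²) = -1/(108*B²))
(F(-55) - 25212)*(-8951 + Y(137, 33)) = (-1/108/(-55)² - 25212)*(-8951 + 22) = (-1/108*1/3025 - 25212)*(-8929) = (-1/326700 - 25212)*(-8929) = -8236760401/326700*(-8929) = 73546033620529/326700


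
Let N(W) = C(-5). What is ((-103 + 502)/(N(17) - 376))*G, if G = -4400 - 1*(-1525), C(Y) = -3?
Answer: 1147125/379 ≈ 3026.7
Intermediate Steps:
N(W) = -3
G = -2875 (G = -4400 + 1525 = -2875)
((-103 + 502)/(N(17) - 376))*G = ((-103 + 502)/(-3 - 376))*(-2875) = (399/(-379))*(-2875) = (399*(-1/379))*(-2875) = -399/379*(-2875) = 1147125/379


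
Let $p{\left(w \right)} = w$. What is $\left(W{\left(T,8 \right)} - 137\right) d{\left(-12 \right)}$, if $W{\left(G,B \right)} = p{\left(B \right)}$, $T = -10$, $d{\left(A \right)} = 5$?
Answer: $-645$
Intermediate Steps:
$W{\left(G,B \right)} = B$
$\left(W{\left(T,8 \right)} - 137\right) d{\left(-12 \right)} = \left(8 - 137\right) 5 = \left(-129\right) 5 = -645$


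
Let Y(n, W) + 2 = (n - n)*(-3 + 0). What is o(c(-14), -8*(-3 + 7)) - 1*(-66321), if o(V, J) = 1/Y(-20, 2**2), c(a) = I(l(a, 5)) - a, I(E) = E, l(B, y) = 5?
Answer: 132641/2 ≈ 66321.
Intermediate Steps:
c(a) = 5 - a
Y(n, W) = -2 (Y(n, W) = -2 + (n - n)*(-3 + 0) = -2 + 0*(-3) = -2 + 0 = -2)
o(V, J) = -1/2 (o(V, J) = 1/(-2) = -1/2)
o(c(-14), -8*(-3 + 7)) - 1*(-66321) = -1/2 - 1*(-66321) = -1/2 + 66321 = 132641/2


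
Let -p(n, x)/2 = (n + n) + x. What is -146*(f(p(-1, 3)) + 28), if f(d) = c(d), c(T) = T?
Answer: -3796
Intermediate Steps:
p(n, x) = -4*n - 2*x (p(n, x) = -2*((n + n) + x) = -2*(2*n + x) = -2*(x + 2*n) = -4*n - 2*x)
f(d) = d
-146*(f(p(-1, 3)) + 28) = -146*((-4*(-1) - 2*3) + 28) = -146*((4 - 6) + 28) = -146*(-2 + 28) = -146*26 = -3796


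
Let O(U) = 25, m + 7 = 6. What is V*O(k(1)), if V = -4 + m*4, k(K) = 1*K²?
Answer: -200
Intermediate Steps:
m = -1 (m = -7 + 6 = -1)
k(K) = K²
V = -8 (V = -4 - 1*4 = -4 - 4 = -8)
V*O(k(1)) = -8*25 = -200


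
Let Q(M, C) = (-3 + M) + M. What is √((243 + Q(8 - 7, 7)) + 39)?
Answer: √281 ≈ 16.763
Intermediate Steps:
Q(M, C) = -3 + 2*M
√((243 + Q(8 - 7, 7)) + 39) = √((243 + (-3 + 2*(8 - 7))) + 39) = √((243 + (-3 + 2*1)) + 39) = √((243 + (-3 + 2)) + 39) = √((243 - 1) + 39) = √(242 + 39) = √281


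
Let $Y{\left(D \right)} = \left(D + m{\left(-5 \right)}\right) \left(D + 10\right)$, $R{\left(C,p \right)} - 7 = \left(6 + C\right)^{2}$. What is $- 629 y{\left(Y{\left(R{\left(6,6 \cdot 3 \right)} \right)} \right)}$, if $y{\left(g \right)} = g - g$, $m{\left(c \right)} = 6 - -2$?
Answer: $0$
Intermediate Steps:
$R{\left(C,p \right)} = 7 + \left(6 + C\right)^{2}$
$m{\left(c \right)} = 8$ ($m{\left(c \right)} = 6 + 2 = 8$)
$Y{\left(D \right)} = \left(8 + D\right) \left(10 + D\right)$ ($Y{\left(D \right)} = \left(D + 8\right) \left(D + 10\right) = \left(8 + D\right) \left(10 + D\right)$)
$y{\left(g \right)} = 0$
$- 629 y{\left(Y{\left(R{\left(6,6 \cdot 3 \right)} \right)} \right)} = \left(-629\right) 0 = 0$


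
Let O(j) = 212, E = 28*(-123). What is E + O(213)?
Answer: -3232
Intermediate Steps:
E = -3444
E + O(213) = -3444 + 212 = -3232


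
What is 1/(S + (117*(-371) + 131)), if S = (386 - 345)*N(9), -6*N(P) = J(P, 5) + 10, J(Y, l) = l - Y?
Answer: -1/43317 ≈ -2.3086e-5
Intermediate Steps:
N(P) = -5/2 + P/6 (N(P) = -((5 - P) + 10)/6 = -(15 - P)/6 = -5/2 + P/6)
S = -41 (S = (386 - 345)*(-5/2 + (⅙)*9) = 41*(-5/2 + 3/2) = 41*(-1) = -41)
1/(S + (117*(-371) + 131)) = 1/(-41 + (117*(-371) + 131)) = 1/(-41 + (-43407 + 131)) = 1/(-41 - 43276) = 1/(-43317) = -1/43317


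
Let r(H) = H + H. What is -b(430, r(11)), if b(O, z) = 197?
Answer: -197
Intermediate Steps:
r(H) = 2*H
-b(430, r(11)) = -1*197 = -197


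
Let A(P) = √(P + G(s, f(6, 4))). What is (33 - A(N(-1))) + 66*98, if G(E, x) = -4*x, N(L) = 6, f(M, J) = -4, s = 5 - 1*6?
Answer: 6501 - √22 ≈ 6496.3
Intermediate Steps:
s = -1 (s = 5 - 6 = -1)
A(P) = √(16 + P) (A(P) = √(P - 4*(-4)) = √(P + 16) = √(16 + P))
(33 - A(N(-1))) + 66*98 = (33 - √(16 + 6)) + 66*98 = (33 - √22) + 6468 = 6501 - √22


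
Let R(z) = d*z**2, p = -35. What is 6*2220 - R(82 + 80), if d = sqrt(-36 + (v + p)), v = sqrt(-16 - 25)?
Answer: 13320 - 26244*sqrt(-71 + I*sqrt(41)) ≈ 3358.6 - 2.2136e+5*I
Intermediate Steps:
v = I*sqrt(41) (v = sqrt(-41) = I*sqrt(41) ≈ 6.4031*I)
d = sqrt(-71 + I*sqrt(41)) (d = sqrt(-36 + (I*sqrt(41) - 35)) = sqrt(-36 + (-35 + I*sqrt(41))) = sqrt(-71 + I*sqrt(41)) ≈ 0.37957 + 8.4347*I)
R(z) = z**2*sqrt(-71 + I*sqrt(41)) (R(z) = sqrt(-71 + I*sqrt(41))*z**2 = z**2*sqrt(-71 + I*sqrt(41)))
6*2220 - R(82 + 80) = 6*2220 - (82 + 80)**2*sqrt(-71 + I*sqrt(41)) = 13320 - 162**2*sqrt(-71 + I*sqrt(41)) = 13320 - 26244*sqrt(-71 + I*sqrt(41))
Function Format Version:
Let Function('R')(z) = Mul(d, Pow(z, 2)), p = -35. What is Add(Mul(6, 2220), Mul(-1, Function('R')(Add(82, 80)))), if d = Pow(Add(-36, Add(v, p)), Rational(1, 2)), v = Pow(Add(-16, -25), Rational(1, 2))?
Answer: Add(13320, Mul(-26244, Pow(Add(-71, Mul(I, Pow(41, Rational(1, 2)))), Rational(1, 2)))) ≈ Add(3358.6, Mul(-2.2136e+5, I))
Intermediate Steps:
v = Mul(I, Pow(41, Rational(1, 2))) (v = Pow(-41, Rational(1, 2)) = Mul(I, Pow(41, Rational(1, 2))) ≈ Mul(6.4031, I))
d = Pow(Add(-71, Mul(I, Pow(41, Rational(1, 2)))), Rational(1, 2)) (d = Pow(Add(-36, Add(Mul(I, Pow(41, Rational(1, 2))), -35)), Rational(1, 2)) = Pow(Add(-36, Add(-35, Mul(I, Pow(41, Rational(1, 2))))), Rational(1, 2)) = Pow(Add(-71, Mul(I, Pow(41, Rational(1, 2)))), Rational(1, 2)) ≈ Add(0.37957, Mul(8.4347, I)))
Function('R')(z) = Mul(Pow(z, 2), Pow(Add(-71, Mul(I, Pow(41, Rational(1, 2)))), Rational(1, 2))) (Function('R')(z) = Mul(Pow(Add(-71, Mul(I, Pow(41, Rational(1, 2)))), Rational(1, 2)), Pow(z, 2)) = Mul(Pow(z, 2), Pow(Add(-71, Mul(I, Pow(41, Rational(1, 2)))), Rational(1, 2))))
Add(Mul(6, 2220), Mul(-1, Function('R')(Add(82, 80)))) = Add(Mul(6, 2220), Mul(-1, Mul(Pow(Add(82, 80), 2), Pow(Add(-71, Mul(I, Pow(41, Rational(1, 2)))), Rational(1, 2))))) = Add(13320, Mul(-1, Mul(Pow(162, 2), Pow(Add(-71, Mul(I, Pow(41, Rational(1, 2)))), Rational(1, 2))))) = Add(13320, Mul(-1, Mul(26244, Pow(Add(-71, Mul(I, Pow(41, Rational(1, 2)))), Rational(1, 2))))) = Add(13320, Mul(-26244, Pow(Add(-71, Mul(I, Pow(41, Rational(1, 2)))), Rational(1, 2))))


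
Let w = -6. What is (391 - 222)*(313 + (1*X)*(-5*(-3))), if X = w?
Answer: 37687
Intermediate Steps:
X = -6
(391 - 222)*(313 + (1*X)*(-5*(-3))) = (391 - 222)*(313 + (1*(-6))*(-5*(-3))) = 169*(313 - 6*15) = 169*(313 - 90) = 169*223 = 37687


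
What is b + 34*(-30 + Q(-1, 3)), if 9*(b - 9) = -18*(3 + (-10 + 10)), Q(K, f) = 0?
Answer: -1017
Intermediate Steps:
b = 3 (b = 9 + (-18*(3 + (-10 + 10)))/9 = 9 + (-18*(3 + 0))/9 = 9 + (-18*3)/9 = 9 + (⅑)*(-54) = 9 - 6 = 3)
b + 34*(-30 + Q(-1, 3)) = 3 + 34*(-30 + 0) = 3 + 34*(-30) = 3 - 1020 = -1017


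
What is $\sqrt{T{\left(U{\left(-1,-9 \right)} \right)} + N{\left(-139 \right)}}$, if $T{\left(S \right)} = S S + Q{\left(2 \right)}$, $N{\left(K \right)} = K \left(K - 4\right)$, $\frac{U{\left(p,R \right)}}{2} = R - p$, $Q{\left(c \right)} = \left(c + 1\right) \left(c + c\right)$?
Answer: $\sqrt{20145} \approx 141.93$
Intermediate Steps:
$Q{\left(c \right)} = 2 c \left(1 + c\right)$ ($Q{\left(c \right)} = \left(1 + c\right) 2 c = 2 c \left(1 + c\right)$)
$U{\left(p,R \right)} = - 2 p + 2 R$ ($U{\left(p,R \right)} = 2 \left(R - p\right) = - 2 p + 2 R$)
$N{\left(K \right)} = K \left(-4 + K\right)$
$T{\left(S \right)} = 12 + S^{2}$ ($T{\left(S \right)} = S S + 2 \cdot 2 \left(1 + 2\right) = S^{2} + 2 \cdot 2 \cdot 3 = S^{2} + 12 = 12 + S^{2}$)
$\sqrt{T{\left(U{\left(-1,-9 \right)} \right)} + N{\left(-139 \right)}} = \sqrt{\left(12 + \left(\left(-2\right) \left(-1\right) + 2 \left(-9\right)\right)^{2}\right) - 139 \left(-4 - 139\right)} = \sqrt{\left(12 + \left(2 - 18\right)^{2}\right) - -19877} = \sqrt{\left(12 + \left(-16\right)^{2}\right) + 19877} = \sqrt{\left(12 + 256\right) + 19877} = \sqrt{268 + 19877} = \sqrt{20145}$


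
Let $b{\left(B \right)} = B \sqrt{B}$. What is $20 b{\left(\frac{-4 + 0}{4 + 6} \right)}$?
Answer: $- \frac{8 i \sqrt{10}}{5} \approx - 5.0596 i$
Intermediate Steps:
$b{\left(B \right)} = B^{\frac{3}{2}}$
$20 b{\left(\frac{-4 + 0}{4 + 6} \right)} = 20 \left(\frac{-4 + 0}{4 + 6}\right)^{\frac{3}{2}} = 20 \left(- \frac{4}{10}\right)^{\frac{3}{2}} = 20 \left(\left(-4\right) \frac{1}{10}\right)^{\frac{3}{2}} = 20 \left(- \frac{2}{5}\right)^{\frac{3}{2}} = 20 \left(- \frac{2 i \sqrt{10}}{25}\right) = - \frac{8 i \sqrt{10}}{5}$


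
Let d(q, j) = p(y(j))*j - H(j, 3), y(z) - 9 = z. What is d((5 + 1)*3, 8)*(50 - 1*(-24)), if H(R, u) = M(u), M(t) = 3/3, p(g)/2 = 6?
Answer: 7030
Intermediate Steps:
y(z) = 9 + z
p(g) = 12 (p(g) = 2*6 = 12)
M(t) = 1 (M(t) = 3*(⅓) = 1)
H(R, u) = 1
d(q, j) = -1 + 12*j (d(q, j) = 12*j - 1*1 = 12*j - 1 = -1 + 12*j)
d((5 + 1)*3, 8)*(50 - 1*(-24)) = (-1 + 12*8)*(50 - 1*(-24)) = (-1 + 96)*(50 + 24) = 95*74 = 7030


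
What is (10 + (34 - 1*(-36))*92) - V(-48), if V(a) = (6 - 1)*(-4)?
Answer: 6470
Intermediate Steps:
V(a) = -20 (V(a) = 5*(-4) = -20)
(10 + (34 - 1*(-36))*92) - V(-48) = (10 + (34 - 1*(-36))*92) - 1*(-20) = (10 + (34 + 36)*92) + 20 = (10 + 70*92) + 20 = (10 + 6440) + 20 = 6450 + 20 = 6470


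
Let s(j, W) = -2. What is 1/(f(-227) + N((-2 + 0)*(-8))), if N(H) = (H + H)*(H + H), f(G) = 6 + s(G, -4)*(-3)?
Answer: 1/1036 ≈ 0.00096525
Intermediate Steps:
f(G) = 12 (f(G) = 6 - 2*(-3) = 6 + 6 = 12)
N(H) = 4*H² (N(H) = (2*H)*(2*H) = 4*H²)
1/(f(-227) + N((-2 + 0)*(-8))) = 1/(12 + 4*((-2 + 0)*(-8))²) = 1/(12 + 4*(-2*(-8))²) = 1/(12 + 4*16²) = 1/(12 + 4*256) = 1/(12 + 1024) = 1/1036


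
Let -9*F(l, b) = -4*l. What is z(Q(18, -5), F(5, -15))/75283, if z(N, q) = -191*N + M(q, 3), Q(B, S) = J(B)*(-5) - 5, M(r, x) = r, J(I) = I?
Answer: 163325/677547 ≈ 0.24105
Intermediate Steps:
F(l, b) = 4*l/9 (F(l, b) = -(-4)*l/9 = 4*l/9)
Q(B, S) = -5 - 5*B (Q(B, S) = B*(-5) - 5 = -5*B - 5 = -5 - 5*B)
z(N, q) = q - 191*N (z(N, q) = -191*N + q = q - 191*N)
z(Q(18, -5), F(5, -15))/75283 = ((4/9)*5 - 191*(-5 - 5*18))/75283 = (20/9 - 191*(-5 - 90))*(1/75283) = (20/9 - 191*(-95))*(1/75283) = (20/9 + 18145)*(1/75283) = (163325/9)*(1/75283) = 163325/677547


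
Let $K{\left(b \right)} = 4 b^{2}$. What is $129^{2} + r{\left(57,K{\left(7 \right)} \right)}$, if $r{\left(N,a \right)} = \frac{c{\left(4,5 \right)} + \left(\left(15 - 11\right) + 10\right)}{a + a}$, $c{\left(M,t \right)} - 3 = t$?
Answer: $\frac{3261647}{196} \approx 16641.0$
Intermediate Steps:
$c{\left(M,t \right)} = 3 + t$
$r{\left(N,a \right)} = \frac{11}{a}$ ($r{\left(N,a \right)} = \frac{\left(3 + 5\right) + \left(\left(15 - 11\right) + 10\right)}{a + a} = \frac{8 + \left(4 + 10\right)}{2 a} = \left(8 + 14\right) \frac{1}{2 a} = 22 \frac{1}{2 a} = \frac{11}{a}$)
$129^{2} + r{\left(57,K{\left(7 \right)} \right)} = 129^{2} + \frac{11}{4 \cdot 7^{2}} = 16641 + \frac{11}{4 \cdot 49} = 16641 + \frac{11}{196} = \frac{3261647}{196}$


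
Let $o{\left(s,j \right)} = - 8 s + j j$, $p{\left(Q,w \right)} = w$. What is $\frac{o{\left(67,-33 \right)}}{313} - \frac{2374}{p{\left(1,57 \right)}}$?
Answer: $- \frac{711541}{17841} \approx -39.882$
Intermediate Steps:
$o{\left(s,j \right)} = j^{2} - 8 s$ ($o{\left(s,j \right)} = - 8 s + j^{2} = j^{2} - 8 s$)
$\frac{o{\left(67,-33 \right)}}{313} - \frac{2374}{p{\left(1,57 \right)}} = \frac{\left(-33\right)^{2} - 536}{313} - \frac{2374}{57} = \left(1089 - 536\right) \frac{1}{313} - \frac{2374}{57} = 553 \cdot \frac{1}{313} - \frac{2374}{57} = \frac{553}{313} - \frac{2374}{57} = - \frac{711541}{17841}$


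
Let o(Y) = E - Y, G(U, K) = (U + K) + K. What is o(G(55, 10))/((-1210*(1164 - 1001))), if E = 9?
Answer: 3/8965 ≈ 0.00033463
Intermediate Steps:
G(U, K) = U + 2*K (G(U, K) = (K + U) + K = U + 2*K)
o(Y) = 9 - Y
o(G(55, 10))/((-1210*(1164 - 1001))) = (9 - (55 + 2*10))/((-1210*(1164 - 1001))) = (9 - (55 + 20))/((-1210*163)) = (9 - 1*75)/(-197230) = (9 - 75)*(-1/197230) = -66*(-1/197230) = 3/8965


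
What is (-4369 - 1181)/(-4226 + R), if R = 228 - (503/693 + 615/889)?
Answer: 244230525/175996372 ≈ 1.3877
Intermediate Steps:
R = 19941742/88011 (R = 228 - (503*(1/693) + 615*(1/889)) = 228 - (503/693 + 615/889) = 228 - 1*124766/88011 = 228 - 124766/88011 = 19941742/88011 ≈ 226.58)
(-4369 - 1181)/(-4226 + R) = (-4369 - 1181)/(-4226 + 19941742/88011) = -5550/(-351992744/88011) = -5550*(-88011/351992744) = 244230525/175996372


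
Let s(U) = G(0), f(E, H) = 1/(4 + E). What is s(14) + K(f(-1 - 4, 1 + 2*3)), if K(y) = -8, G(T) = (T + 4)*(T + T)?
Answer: -8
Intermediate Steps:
G(T) = 2*T*(4 + T) (G(T) = (4 + T)*(2*T) = 2*T*(4 + T))
s(U) = 0 (s(U) = 2*0*(4 + 0) = 2*0*4 = 0)
s(14) + K(f(-1 - 4, 1 + 2*3)) = 0 - 8 = -8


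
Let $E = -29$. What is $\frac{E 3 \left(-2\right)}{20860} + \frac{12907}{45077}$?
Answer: $\frac{138541709}{470153110} \approx 0.29467$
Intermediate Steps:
$\frac{E 3 \left(-2\right)}{20860} + \frac{12907}{45077} = \frac{\left(-29\right) 3 \left(-2\right)}{20860} + \frac{12907}{45077} = \left(-87\right) \left(-2\right) \frac{1}{20860} + 12907 \cdot \frac{1}{45077} = 174 \cdot \frac{1}{20860} + \frac{12907}{45077} = \frac{87}{10430} + \frac{12907}{45077} = \frac{138541709}{470153110}$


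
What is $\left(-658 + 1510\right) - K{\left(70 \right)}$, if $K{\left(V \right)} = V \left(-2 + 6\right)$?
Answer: $572$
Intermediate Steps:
$K{\left(V \right)} = 4 V$ ($K{\left(V \right)} = V 4 = 4 V$)
$\left(-658 + 1510\right) - K{\left(70 \right)} = \left(-658 + 1510\right) - 4 \cdot 70 = 852 - 280 = 572$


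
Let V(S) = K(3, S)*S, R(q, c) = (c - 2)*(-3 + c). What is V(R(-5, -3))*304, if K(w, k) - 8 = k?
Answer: 346560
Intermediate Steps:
K(w, k) = 8 + k
R(q, c) = (-3 + c)*(-2 + c) (R(q, c) = (-2 + c)*(-3 + c) = (-3 + c)*(-2 + c))
V(S) = S*(8 + S) (V(S) = (8 + S)*S = S*(8 + S))
V(R(-5, -3))*304 = ((6 + (-3)**2 - 5*(-3))*(8 + (6 + (-3)**2 - 5*(-3))))*304 = ((6 + 9 + 15)*(8 + (6 + 9 + 15)))*304 = (30*(8 + 30))*304 = (30*38)*304 = 1140*304 = 346560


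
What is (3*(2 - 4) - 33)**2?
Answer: 1521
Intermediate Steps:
(3*(2 - 4) - 33)**2 = (3*(-2) - 33)**2 = (-6 - 33)**2 = (-39)**2 = 1521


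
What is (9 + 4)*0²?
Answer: 0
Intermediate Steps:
(9 + 4)*0² = 13*0 = 0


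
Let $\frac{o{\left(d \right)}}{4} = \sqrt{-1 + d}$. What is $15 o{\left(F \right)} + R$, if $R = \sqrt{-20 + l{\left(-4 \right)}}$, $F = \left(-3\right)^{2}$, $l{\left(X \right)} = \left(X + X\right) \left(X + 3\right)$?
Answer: $120 \sqrt{2} + 2 i \sqrt{3} \approx 169.71 + 3.4641 i$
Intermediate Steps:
$l{\left(X \right)} = 2 X \left(3 + X\right)$
$F = 9$
$o{\left(d \right)} = 4 \sqrt{-1 + d}$
$R = 2 i \sqrt{3}$ ($R = \sqrt{-20 + 2 \left(-4\right) \left(3 - 4\right)} = \sqrt{-20 + 2 \left(-4\right) \left(-1\right)} = \sqrt{-20 + 8} = \sqrt{-12} = 2 i \sqrt{3} \approx 3.4641 i$)
$15 o{\left(F \right)} + R = 15 \cdot 4 \sqrt{-1 + 9} + 2 i \sqrt{3} = 15 \cdot 4 \sqrt{8} + 2 i \sqrt{3} = 15 \cdot 4 \cdot 2 \sqrt{2} + 2 i \sqrt{3} = 15 \cdot 8 \sqrt{2} + 2 i \sqrt{3} = 120 \sqrt{2} + 2 i \sqrt{3}$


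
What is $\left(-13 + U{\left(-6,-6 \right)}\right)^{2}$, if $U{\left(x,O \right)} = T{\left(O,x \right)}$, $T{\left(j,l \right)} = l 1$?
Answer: $361$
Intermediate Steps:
$T{\left(j,l \right)} = l$
$U{\left(x,O \right)} = x$
$\left(-13 + U{\left(-6,-6 \right)}\right)^{2} = \left(-13 - 6\right)^{2} = \left(-19\right)^{2} = 361$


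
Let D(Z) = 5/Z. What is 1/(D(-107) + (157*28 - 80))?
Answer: 107/461807 ≈ 0.00023170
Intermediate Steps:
1/(D(-107) + (157*28 - 80)) = 1/(5/(-107) + (157*28 - 80)) = 1/(5*(-1/107) + (4396 - 80)) = 1/(-5/107 + 4316) = 1/(461807/107) = 107/461807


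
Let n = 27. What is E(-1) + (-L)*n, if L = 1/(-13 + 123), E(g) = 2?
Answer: 193/110 ≈ 1.7545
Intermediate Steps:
L = 1/110 ≈ 0.0090909
E(-1) + (-L)*n = 2 - 1*1/110*27 = 2 - 1/110*27 = 2 - 27/110 = 193/110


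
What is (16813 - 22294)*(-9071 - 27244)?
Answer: 199042515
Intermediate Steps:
(16813 - 22294)*(-9071 - 27244) = -5481*(-36315) = 199042515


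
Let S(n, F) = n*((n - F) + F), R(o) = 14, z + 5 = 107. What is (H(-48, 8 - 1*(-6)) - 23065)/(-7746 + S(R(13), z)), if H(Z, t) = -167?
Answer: 11616/3775 ≈ 3.0771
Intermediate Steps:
z = 102 (z = -5 + 107 = 102)
S(n, F) = n**2 (S(n, F) = n*n = n**2)
(H(-48, 8 - 1*(-6)) - 23065)/(-7746 + S(R(13), z)) = (-167 - 23065)/(-7746 + 14**2) = -23232/(-7746 + 196) = -23232/(-7550) = -23232*(-1/7550) = 11616/3775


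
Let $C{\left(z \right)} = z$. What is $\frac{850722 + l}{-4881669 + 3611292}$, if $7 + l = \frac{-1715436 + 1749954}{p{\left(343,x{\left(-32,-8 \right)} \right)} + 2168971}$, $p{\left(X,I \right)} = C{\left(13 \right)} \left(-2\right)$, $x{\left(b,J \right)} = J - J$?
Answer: $- \frac{1845154080193}{2755377842265} \approx -0.66966$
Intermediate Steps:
$x{\left(b,J \right)} = 0$
$p{\left(X,I \right)} = -26$ ($p{\left(X,I \right)} = 13 \left(-2\right) = -26$)
$l = - \frac{15148097}{2168945}$ ($l = -7 + \frac{-1715436 + 1749954}{-26 + 2168971} = -7 + \frac{34518}{2168945} = - \frac{15148097}{2168945} \approx -6.9841$)
$\frac{850722 + l}{-4881669 + 3611292} = \frac{850722 - \frac{15148097}{2168945}}{-4881669 + 3611292} = \frac{1845154080193}{2168945 \left(-1270377\right)} = \frac{1845154080193}{2168945} \left(- \frac{1}{1270377}\right) = - \frac{1845154080193}{2755377842265}$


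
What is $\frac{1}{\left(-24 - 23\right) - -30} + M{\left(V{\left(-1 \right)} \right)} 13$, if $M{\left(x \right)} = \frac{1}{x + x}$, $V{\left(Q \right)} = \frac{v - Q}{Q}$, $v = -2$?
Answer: $\frac{219}{34} \approx 6.4412$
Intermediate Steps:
$V{\left(Q \right)} = \frac{-2 - Q}{Q}$
$M{\left(x \right)} = \frac{1}{2 x}$
$\frac{1}{\left(-24 - 23\right) - -30} + M{\left(V{\left(-1 \right)} \right)} 13 = \frac{1}{\left(-24 - 23\right) - -30} + \frac{1}{2 \frac{-2 - -1}{-1}} \cdot 13 = \frac{1}{\left(-24 - 23\right) + 30} + \frac{1}{2 \left(- (-2 + 1)\right)} 13 = \frac{1}{-47 + 30} + \frac{1}{2 \left(\left(-1\right) \left(-1\right)\right)} 13 = \frac{1}{-17} + \frac{1}{2 \cdot 1} \cdot 13 = - \frac{1}{17} + \frac{1}{2} \cdot 1 \cdot 13 = - \frac{1}{17} + \frac{1}{2} \cdot 13 = - \frac{1}{17} + \frac{13}{2} = \frac{219}{34}$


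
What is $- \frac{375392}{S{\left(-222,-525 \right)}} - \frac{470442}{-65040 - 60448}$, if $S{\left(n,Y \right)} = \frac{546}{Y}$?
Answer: $\frac{12801000151}{35464} \approx 3.6096 \cdot 10^{5}$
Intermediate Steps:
$- \frac{375392}{S{\left(-222,-525 \right)}} - \frac{470442}{-65040 - 60448} = - \frac{375392}{546 \frac{1}{-525}} - \frac{470442}{-65040 - 60448} = - \frac{375392}{546 \left(- \frac{1}{525}\right)} - \frac{470442}{-65040 - 60448} = - \frac{375392}{- \frac{26}{25}} - \frac{470442}{-125488} = \left(-375392\right) \left(- \frac{25}{26}\right) - - \frac{10227}{2728} = \frac{4692400}{13} + \frac{10227}{2728} = \frac{12801000151}{35464}$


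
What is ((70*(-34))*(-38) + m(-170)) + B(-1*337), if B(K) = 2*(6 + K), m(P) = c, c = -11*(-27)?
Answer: 90075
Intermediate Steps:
c = 297
m(P) = 297
B(K) = 12 + 2*K
((70*(-34))*(-38) + m(-170)) + B(-1*337) = ((70*(-34))*(-38) + 297) + (12 + 2*(-1*337)) = (-2380*(-38) + 297) + (12 + 2*(-337)) = (90440 + 297) + (12 - 674) = 90737 - 662 = 90075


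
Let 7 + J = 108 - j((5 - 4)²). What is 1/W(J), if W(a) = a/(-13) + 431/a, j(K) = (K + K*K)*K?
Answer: -1287/4198 ≈ -0.30657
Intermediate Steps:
j(K) = K*(K + K²) (j(K) = (K + K²)*K = K*(K + K²))
J = 99 (J = -7 + (108 - ((5 - 4)²)²*(1 + (5 - 4)²)) = -7 + (108 - (1²)²*(1 + 1²)) = -7 + (108 - 1²*(1 + 1)) = -7 + (108 - 2) = -7 + 106 = 99)
W(a) = 431/a - a/13 (W(a) = a*(-1/13) + 431/a = -a/13 + 431/a = 431/a - a/13)
1/W(J) = 1/(431/99 - 1/13*99) = 1/(431*(1/99) - 99/13) = 1/(431/99 - 99/13) = 1/(-4198/1287) = -1287/4198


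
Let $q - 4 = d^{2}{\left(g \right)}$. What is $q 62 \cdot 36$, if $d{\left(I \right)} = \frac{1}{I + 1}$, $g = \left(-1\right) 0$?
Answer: $11160$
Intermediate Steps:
$g = 0$
$d{\left(I \right)} = \frac{1}{1 + I}$
$q = 5$ ($q = 4 + \left(\frac{1}{1 + 0}\right)^{2} = 4 + \left(1^{-1}\right)^{2} = 4 + 1^{2} = 4 + 1 = 5$)
$q 62 \cdot 36 = 5 \cdot 62 \cdot 36 = 310 \cdot 36 = 11160$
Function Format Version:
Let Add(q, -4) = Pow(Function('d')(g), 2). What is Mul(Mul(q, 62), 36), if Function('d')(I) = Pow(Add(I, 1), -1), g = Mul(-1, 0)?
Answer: 11160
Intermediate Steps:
g = 0
Function('d')(I) = Pow(Add(1, I), -1)
q = 5 (q = Add(4, Pow(Pow(Add(1, 0), -1), 2)) = Add(4, Pow(Pow(1, -1), 2)) = Add(4, Pow(1, 2)) = Add(4, 1) = 5)
Mul(Mul(q, 62), 36) = Mul(Mul(5, 62), 36) = Mul(310, 36) = 11160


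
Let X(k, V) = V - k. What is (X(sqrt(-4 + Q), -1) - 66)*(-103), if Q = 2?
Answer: 6901 + 103*I*sqrt(2) ≈ 6901.0 + 145.66*I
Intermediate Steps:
(X(sqrt(-4 + Q), -1) - 66)*(-103) = ((-1 - sqrt(-4 + 2)) - 66)*(-103) = ((-1 - sqrt(-2)) - 66)*(-103) = ((-1 - I*sqrt(2)) - 66)*(-103) = (-67 - I*sqrt(2))*(-103) = 6901 + 103*I*sqrt(2)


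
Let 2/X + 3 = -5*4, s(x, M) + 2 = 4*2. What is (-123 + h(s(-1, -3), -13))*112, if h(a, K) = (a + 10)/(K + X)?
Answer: -598256/43 ≈ -13913.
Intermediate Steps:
s(x, M) = 6 (s(x, M) = -2 + 4*2 = -2 + 8 = 6)
X = -2/23 (X = 2/(-3 - 5*4) = 2/(-3 - 20) = 2/(-23) = 2*(-1/23) = -2/23 ≈ -0.086957)
h(a, K) = (10 + a)/(-2/23 + K) (h(a, K) = (a + 10)/(K - 2/23) = (10 + a)/(-2/23 + K))
(-123 + h(s(-1, -3), -13))*112 = (-123 + 23*(10 + 6)/(-2 + 23*(-13)))*112 = (-123 + 23*16/(-2 - 299))*112 = (-123 + 23*16/(-301))*112 = (-123 + 23*(-1/301)*16)*112 = (-123 - 368/301)*112 = -37391/301*112 = -598256/43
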